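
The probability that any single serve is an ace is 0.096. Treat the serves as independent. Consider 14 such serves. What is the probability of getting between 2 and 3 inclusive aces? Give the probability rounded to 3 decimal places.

0.356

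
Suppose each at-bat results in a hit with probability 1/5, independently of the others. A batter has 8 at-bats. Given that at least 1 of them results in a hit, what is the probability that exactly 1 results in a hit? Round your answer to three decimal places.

0.403

X ~ Binomial(8, 0.20). Want P(X=1 | X≥1) = P(X=1) / P(X≥1).
P(X=1) = C(8,1)·0.20^1·0.80^7 = 0.33554
P(X≥1) = 1 − 0.16777 = 0.83223
Ratio = 0.33554 / 0.83223 = 0.40319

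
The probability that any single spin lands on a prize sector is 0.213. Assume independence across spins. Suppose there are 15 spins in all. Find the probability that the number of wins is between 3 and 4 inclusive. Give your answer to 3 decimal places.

X ~ Binomial(15, 0.213); P(3 ≤ X ≤ 4) = Σ C(15,k) p^k (1−p)^(15−k) over k:
  k=3: C(15,3)·0.213^3·0.787^12 = 0.24823
  k=4: C(15,4)·0.213^4·0.787^11 = 0.20155
Total = 0.44977

0.450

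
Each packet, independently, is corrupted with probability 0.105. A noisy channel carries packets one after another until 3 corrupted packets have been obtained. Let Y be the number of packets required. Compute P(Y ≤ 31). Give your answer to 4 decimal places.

0.6457

Finishing within 31 packets ⇔ at least 3 successes in the first 31. With X ~ Binomial(31, 0.105), P(Y ≤ 31) = 1 − P(X ≤ 2).
  k=0: C(31,0)·0.105^0·0.895^31 = 0.032101
  k=1: C(31,1)·0.105^1·0.895^30 = 0.116746
  k=2: C(31,2)·0.105^2·0.895^29 = 0.205447
1 − 0.354294 = 0.645706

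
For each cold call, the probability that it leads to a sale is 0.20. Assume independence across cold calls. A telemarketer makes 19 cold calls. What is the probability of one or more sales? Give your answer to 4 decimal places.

P(at least one) = 1 − P(none) = 1 − (1 − 0.20)^19
= 1 − 0.014412 = 0.985588

0.9856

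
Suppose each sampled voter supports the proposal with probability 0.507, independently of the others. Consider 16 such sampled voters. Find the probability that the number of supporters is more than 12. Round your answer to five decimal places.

0.01229

X ~ Binomial(16, 0.507); P(X ≥ 13) = Σ C(16,k) p^k (1−p)^(16−k) over k:
  k=13: C(16,13)·0.507^13·0.493^3 = 0.0098137
  k=14: C(16,14)·0.507^14·0.493^2 = 0.0021627
  k=15: C(16,15)·0.507^15·0.493^1 = 0.0002965
  k=16: C(16,16)·0.507^16·0.493^0 = 0.0000191
Total = 0.0122919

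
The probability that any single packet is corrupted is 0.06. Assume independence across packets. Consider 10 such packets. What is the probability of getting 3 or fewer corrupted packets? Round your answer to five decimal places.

X ~ Binomial(10, 0.06); P(X ≤ 3) = Σ C(10,k) p^k (1−p)^(10−k) over k:
  k=0: C(10,0)·0.06^0·0.94^10 = 0.5386151
  k=1: C(10,1)·0.06^1·0.94^9 = 0.3437969
  k=2: C(10,2)·0.06^2·0.94^8 = 0.0987502
  k=3: C(10,3)·0.06^3·0.94^7 = 0.0168085
Total = 0.9979707

0.99797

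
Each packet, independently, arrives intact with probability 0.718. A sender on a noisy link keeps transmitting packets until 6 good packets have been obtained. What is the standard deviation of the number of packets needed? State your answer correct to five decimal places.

Y = total packets until the sixth success; negative binomial with r=6, p=0.718.
SD(Y) = √[r(1−p)/p²] = √(3.2820974) = 1.8116560

1.81166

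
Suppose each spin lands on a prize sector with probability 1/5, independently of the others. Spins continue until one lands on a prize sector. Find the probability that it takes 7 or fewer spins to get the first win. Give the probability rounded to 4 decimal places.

0.7903

Y = number of spins to the first success; geometric, p = 0.20.
P(Y ≤ 7) = 1 − (1−p)^7 = 1 − 0.209715 = 0.790285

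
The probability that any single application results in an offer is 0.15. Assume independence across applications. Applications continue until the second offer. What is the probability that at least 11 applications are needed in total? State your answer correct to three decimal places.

0.544

Needing more than 10 applications ⇔ fewer than 2 successes in the first 10. With X ~ Binomial(10, 0.15), P(Y > 10) = P(X ≤ 1).
  k=0: C(10,0)·0.15^0·0.85^10 = 0.19687
  k=1: C(10,1)·0.15^1·0.85^9 = 0.34743
P(X ≤ 1) = 0.54430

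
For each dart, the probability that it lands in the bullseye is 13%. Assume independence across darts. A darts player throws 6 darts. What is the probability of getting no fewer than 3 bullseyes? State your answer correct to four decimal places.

X ~ Binomial(6, 0.13); P(X ≥ 3) = Σ C(6,k) p^k (1−p)^(6−k) over k:
  k=3: C(6,3)·0.13^3·0.87^3 = 0.028935
  k=4: C(6,4)·0.13^4·0.87^2 = 0.003243
  k=5: C(6,5)·0.13^5·0.87^1 = 0.000194
  k=6: C(6,6)·0.13^6·0.87^0 = 0.000005
Total = 0.032376

0.0324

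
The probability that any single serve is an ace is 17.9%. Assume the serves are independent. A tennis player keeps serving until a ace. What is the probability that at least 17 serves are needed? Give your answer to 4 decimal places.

Y = number of serves to the first success; geometric, p = 0.179.
P(Y > 16) = P(first 16 all fail) = (1−p)^16 = 0.042608

0.0426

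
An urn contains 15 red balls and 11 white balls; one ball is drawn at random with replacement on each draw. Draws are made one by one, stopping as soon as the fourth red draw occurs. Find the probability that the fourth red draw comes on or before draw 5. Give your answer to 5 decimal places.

0.29826

Finishing within 5 draws ⇔ at least 4 successes in the first 5. With X ~ Binomial(5, 0.576923), P(Y ≤ 5) = 1 − P(X ≤ 3).
  k=0: C(5,0)·0.576923^0·0.423077^5 = 0.0135549
  k=1: C(5,1)·0.576923^1·0.423077^4 = 0.0924199
  k=2: C(5,2)·0.576923^2·0.423077^3 = 0.2520541
  k=3: C(5,3)·0.576923^3·0.423077^2 = 0.3437102
1 − 0.7017391 = 0.2982609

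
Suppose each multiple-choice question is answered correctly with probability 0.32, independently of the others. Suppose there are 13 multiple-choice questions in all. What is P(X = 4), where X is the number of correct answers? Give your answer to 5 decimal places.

X ~ Binomial(n=13, p=0.32).
P(X=4) = C(13,4) · p^4 · (1−p)^9
= 715 · 0.010486 · 0.031087 = 0.2330699

0.23307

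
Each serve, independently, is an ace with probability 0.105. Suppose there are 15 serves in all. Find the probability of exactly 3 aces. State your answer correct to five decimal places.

0.13914

X ~ Binomial(n=15, p=0.105).
P(X=3) = C(15,3) · p^3 · (1−p)^12
= 455 · 0.0011576 · 0.26417 = 0.1391412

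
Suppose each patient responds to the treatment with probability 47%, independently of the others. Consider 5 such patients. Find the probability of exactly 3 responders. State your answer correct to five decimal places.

0.29164

X ~ Binomial(n=5, p=0.47).
P(X=3) = C(5,3) · p^3 · (1−p)^2
= 10 · 0.10382 · 0.2809 = 0.2916388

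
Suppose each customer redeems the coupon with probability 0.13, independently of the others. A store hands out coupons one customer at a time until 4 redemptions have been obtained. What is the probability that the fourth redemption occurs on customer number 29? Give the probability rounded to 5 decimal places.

Y = trial on which the fourth success occurs; negative binomial, r=4, p=0.13.
P(Y=29) = C(28,3) · p^4 · (1−p)^25
= 3276 · 0.00028561 · 0.03076 = 0.0287805

0.02878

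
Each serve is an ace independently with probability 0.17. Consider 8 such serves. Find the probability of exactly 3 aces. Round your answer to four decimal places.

X ~ Binomial(n=8, p=0.17).
P(X=3) = C(8,3) · p^3 · (1−p)^5
= 56 · 0.004913 · 0.3939 = 0.108374

0.1084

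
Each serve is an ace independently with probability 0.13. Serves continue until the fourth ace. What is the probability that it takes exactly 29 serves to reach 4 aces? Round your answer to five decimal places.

Y = trial on which the fourth success occurs; negative binomial, r=4, p=0.13.
P(Y=29) = C(28,3) · p^4 · (1−p)^25
= 3276 · 0.00028561 · 0.03076 = 0.0287805

0.02878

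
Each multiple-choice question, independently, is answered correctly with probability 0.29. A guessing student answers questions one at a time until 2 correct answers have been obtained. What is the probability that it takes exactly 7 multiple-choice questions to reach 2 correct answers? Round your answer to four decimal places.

0.0910

Y = trial on which the second success occurs; negative binomial, r=2, p=0.29.
P(Y=7) = C(6,1) · p^2 · (1−p)^5
= 6 · 0.0841 · 0.18042 = 0.091041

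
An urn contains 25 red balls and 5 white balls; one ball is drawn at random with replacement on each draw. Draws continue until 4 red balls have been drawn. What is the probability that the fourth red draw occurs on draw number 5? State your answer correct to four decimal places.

0.3215

Y = trial on which the fourth success occurs; negative binomial, r=4, p=0.833333.
P(Y=5) = C(4,3) · p^4 · (1−p)^1
= 4 · 0.48225 · 0.16667 = 0.321502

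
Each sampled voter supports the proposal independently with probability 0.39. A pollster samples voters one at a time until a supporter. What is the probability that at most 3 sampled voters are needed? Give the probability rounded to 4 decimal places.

Y = number of sampled voters to the first success; geometric, p = 0.39.
P(Y ≤ 3) = 1 − (1−p)^3 = 1 − 0.226981 = 0.773019

0.7730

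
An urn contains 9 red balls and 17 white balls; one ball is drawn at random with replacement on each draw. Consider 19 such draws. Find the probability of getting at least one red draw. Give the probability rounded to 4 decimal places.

P(at least one) = 1 − P(none) = 1 − (1 − 0.346154)^19
= 1 − 0.000312 = 0.999688

0.9997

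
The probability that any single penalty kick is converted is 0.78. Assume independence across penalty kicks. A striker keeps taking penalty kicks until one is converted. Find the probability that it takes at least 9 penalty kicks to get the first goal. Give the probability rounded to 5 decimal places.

Y = number of penalty kicks to the first success; geometric, p = 0.78.
P(Y > 8) = P(first 8 all fail) = (1−p)^8 = 0.0000055

0.00001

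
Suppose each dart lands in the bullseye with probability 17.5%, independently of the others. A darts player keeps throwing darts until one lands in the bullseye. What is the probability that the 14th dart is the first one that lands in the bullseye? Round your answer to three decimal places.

0.014

Geometric (trials to first success), p = 0.175.
P(Y = 14) = (1−p)^13 · p = 0.082017 · 0.175 = 0.01435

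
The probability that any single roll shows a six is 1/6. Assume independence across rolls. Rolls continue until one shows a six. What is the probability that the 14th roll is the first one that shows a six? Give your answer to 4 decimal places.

Geometric (trials to first success), p = 0.166667.
P(Y = 14) = (1−p)^13 · p = 0.093464 · 0.166667 = 0.015577

0.0156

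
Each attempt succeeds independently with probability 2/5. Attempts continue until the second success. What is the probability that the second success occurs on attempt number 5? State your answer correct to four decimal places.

Y = trial on which the second success occurs; negative binomial, r=2, p=0.40.
P(Y=5) = C(4,1) · p^2 · (1−p)^3
= 4 · 0.16 · 0.216 = 0.138240

0.1382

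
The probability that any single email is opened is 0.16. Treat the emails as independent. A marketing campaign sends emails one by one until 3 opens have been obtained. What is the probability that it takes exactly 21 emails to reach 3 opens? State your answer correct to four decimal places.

Y = trial on which the third success occurs; negative binomial, r=3, p=0.16.
P(Y=21) = C(20,2) · p^3 · (1−p)^18
= 190 · 0.004096 · 0.043354 = 0.033740

0.0337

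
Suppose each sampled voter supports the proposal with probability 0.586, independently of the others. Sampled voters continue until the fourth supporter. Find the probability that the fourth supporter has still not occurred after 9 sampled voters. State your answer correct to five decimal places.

Needing more than 9 sampled voters ⇔ fewer than 4 successes in the first 9. With X ~ Binomial(9, 0.586), P(Y > 9) = P(X ≤ 3).
  k=0: C(9,0)·0.586^0·0.414^9 = 0.0003573
  k=1: C(9,1)·0.586^1·0.414^8 = 0.0045514
  k=2: C(9,2)·0.586^2·0.414^7 = 0.0257692
  k=3: C(9,3)·0.586^3·0.414^6 = 0.0851087
P(X ≤ 3) = 0.1157865

0.11579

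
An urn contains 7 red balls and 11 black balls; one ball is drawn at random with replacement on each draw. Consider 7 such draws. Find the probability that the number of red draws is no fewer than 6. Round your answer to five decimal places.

X ~ Binomial(7, 0.388889); P(X ≥ 6) = Σ C(7,k) p^k (1−p)^(7−k) over k:
  k=6: C(7,6)·0.388889^6·0.611111^1 = 0.0147969
  k=7: C(7,7)·0.388889^7·0.611111^0 = 0.0013452
Total = 0.0161421

0.01614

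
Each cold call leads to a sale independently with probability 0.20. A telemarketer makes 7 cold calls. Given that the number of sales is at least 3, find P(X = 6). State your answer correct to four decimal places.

X ~ Binomial(7, 0.20). Want P(X=6 | X≥3) = P(X=6) / P(X≥3).
P(X=6) = C(7,6)·0.20^6·0.80^1 = 0.000358
P(X≥3) = 1 − 0.209715 − 0.367002 − 0.275251 = 0.148032
Ratio = 0.000358 / 0.148032 = 0.002421

0.0024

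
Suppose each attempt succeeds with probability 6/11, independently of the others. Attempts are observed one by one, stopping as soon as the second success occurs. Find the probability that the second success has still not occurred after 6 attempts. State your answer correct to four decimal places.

0.0723

Needing more than 6 attempts ⇔ fewer than 2 successes in the first 6. With X ~ Binomial(6, 0.545455), P(Y > 6) = P(X ≤ 1).
  k=0: C(6,0)·0.545455^0·0.454545^6 = 0.008820
  k=1: C(6,1)·0.545455^1·0.454545^5 = 0.063503
P(X ≤ 1) = 0.072323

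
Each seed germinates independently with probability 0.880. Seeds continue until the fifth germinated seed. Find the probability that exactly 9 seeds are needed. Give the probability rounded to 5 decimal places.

0.00766

Y = trial on which the fifth success occurs; negative binomial, r=5, p=0.88.
P(Y=9) = C(8,4) · p^5 · (1−p)^4
= 70 · 0.52773 · 0.00020736 = 0.0076601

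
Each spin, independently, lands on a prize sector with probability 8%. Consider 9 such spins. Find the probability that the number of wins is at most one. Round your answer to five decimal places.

X ~ Binomial(9, 0.08); P(X ≤ 1) = Σ C(9,k) p^k (1−p)^(9−k) over k:
  k=0: C(9,0)·0.08^0·0.92^9 = 0.4721614
  k=1: C(9,1)·0.08^1·0.92^8 = 0.3695176
Total = 0.8416790

0.84168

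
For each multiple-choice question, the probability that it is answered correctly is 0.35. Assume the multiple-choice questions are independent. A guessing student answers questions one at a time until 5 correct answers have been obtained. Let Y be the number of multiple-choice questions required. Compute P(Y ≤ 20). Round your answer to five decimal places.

Finishing within 20 multiple-choice questions ⇔ at least 5 successes in the first 20. With X ~ Binomial(20, 0.35), P(Y ≤ 20) = 1 − P(X ≤ 4).
  k=0: C(20,0)·0.35^0·0.65^20 = 0.0001812
  k=1: C(20,1)·0.35^1·0.65^19 = 0.0019519
  k=2: C(20,2)·0.35^2·0.65^18 = 0.0099846
  k=3: C(20,3)·0.35^3·0.65^17 = 0.0322579
  k=4: C(20,4)·0.35^4·0.65^16 = 0.0738210
1 − 0.1181966 = 0.8818034

0.88180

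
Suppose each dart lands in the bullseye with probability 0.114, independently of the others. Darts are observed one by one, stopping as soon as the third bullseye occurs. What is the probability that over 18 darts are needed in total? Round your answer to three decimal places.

Needing more than 18 darts ⇔ fewer than 3 successes in the first 18. With X ~ Binomial(18, 0.114), P(Y > 18) = P(X ≤ 2).
  k=0: C(18,0)·0.114^0·0.886^18 = 0.11319
  k=1: C(18,1)·0.114^1·0.886^17 = 0.26215
  k=2: C(18,2)·0.114^2·0.886^16 = 0.28671
P(X ≤ 2) = 0.66205

0.662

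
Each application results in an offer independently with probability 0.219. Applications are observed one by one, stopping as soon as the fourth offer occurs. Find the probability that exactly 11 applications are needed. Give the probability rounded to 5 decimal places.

0.04892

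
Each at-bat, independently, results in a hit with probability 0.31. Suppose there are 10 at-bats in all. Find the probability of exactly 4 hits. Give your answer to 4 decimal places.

0.2093

X ~ Binomial(n=10, p=0.31).
P(X=4) = C(10,4) · p^4 · (1−p)^6
= 210 · 0.0092352 · 0.10792 = 0.209296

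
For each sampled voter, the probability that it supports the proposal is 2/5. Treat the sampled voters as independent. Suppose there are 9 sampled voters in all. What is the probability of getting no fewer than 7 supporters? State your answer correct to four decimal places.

X ~ Binomial(9, 0.40); P(X ≥ 7) = Σ C(9,k) p^k (1−p)^(9−k) over k:
  k=7: C(9,7)·0.40^7·0.60^2 = 0.021234
  k=8: C(9,8)·0.40^8·0.60^1 = 0.003539
  k=9: C(9,9)·0.40^9·0.60^0 = 0.000262
Total = 0.025035

0.0250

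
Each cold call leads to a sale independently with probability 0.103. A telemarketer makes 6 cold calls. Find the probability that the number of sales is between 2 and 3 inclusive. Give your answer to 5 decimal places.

0.11880

X ~ Binomial(6, 0.103); P(2 ≤ X ≤ 3) = Σ C(6,k) p^k (1−p)^(6−k) over k:
  k=2: C(6,2)·0.103^2·0.897^4 = 0.1030233
  k=3: C(6,3)·0.103^3·0.897^3 = 0.0157732
Total = 0.1187965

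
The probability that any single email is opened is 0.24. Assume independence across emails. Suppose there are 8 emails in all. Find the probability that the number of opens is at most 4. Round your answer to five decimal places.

X ~ Binomial(8, 0.24); P(X ≤ 4) = Σ C(8,k) p^k (1−p)^(8−k) over k:
  k=0: C(8,0)·0.24^0·0.76^8 = 0.1113035
  k=1: C(8,1)·0.24^1·0.76^7 = 0.2811877
  k=2: C(8,2)·0.24^2·0.76^6 = 0.3107864
  k=3: C(8,3)·0.24^3·0.76^5 = 0.1962862
  k=4: C(8,4)·0.24^4·0.76^4 = 0.0774814
Total = 0.9770452

0.97705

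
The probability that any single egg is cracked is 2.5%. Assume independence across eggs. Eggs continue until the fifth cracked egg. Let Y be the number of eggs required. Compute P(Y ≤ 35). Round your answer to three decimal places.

0.002

Finishing within 35 eggs ⇔ at least 5 successes in the first 35. With X ~ Binomial(35, 0.025), P(Y ≤ 35) = 1 − P(X ≤ 4).
  k=0: C(35,0)·0.025^0·0.975^35 = 0.41225
  k=1: C(35,1)·0.025^1·0.975^34 = 0.36997
  k=2: C(35,2)·0.025^2·0.975^33 = 0.16127
  k=3: C(35,3)·0.025^3·0.975^32 = 0.04549
  k=4: C(35,4)·0.025^4·0.975^31 = 0.00933
1 − 0.99830 = 0.00170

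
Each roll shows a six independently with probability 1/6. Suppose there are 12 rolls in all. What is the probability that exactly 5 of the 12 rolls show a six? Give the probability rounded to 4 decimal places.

0.0284

X ~ Binomial(n=12, p=0.166667).
P(X=5) = C(12,5) · p^5 · (1−p)^7
= 792 · 0.0001286 · 0.27908 = 0.028425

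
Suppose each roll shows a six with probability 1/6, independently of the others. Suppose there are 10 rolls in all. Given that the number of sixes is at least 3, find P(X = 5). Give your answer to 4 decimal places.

0.0579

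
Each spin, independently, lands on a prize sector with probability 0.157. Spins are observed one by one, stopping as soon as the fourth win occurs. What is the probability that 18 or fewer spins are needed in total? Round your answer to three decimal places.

Finishing within 18 spins ⇔ at least 4 successes in the first 18. With X ~ Binomial(18, 0.157), P(Y ≤ 18) = 1 − P(X ≤ 3).
  k=0: C(18,0)·0.157^0·0.843^18 = 0.04623
  k=1: C(18,1)·0.157^1·0.843^17 = 0.15497
  k=2: C(18,2)·0.157^2·0.843^16 = 0.24532
  k=3: C(18,3)·0.157^3·0.843^15 = 0.24367
1 − 0.69018 = 0.30982

0.310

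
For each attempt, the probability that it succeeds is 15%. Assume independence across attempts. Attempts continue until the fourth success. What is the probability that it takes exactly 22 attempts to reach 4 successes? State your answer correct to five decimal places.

0.03612

Y = trial on which the fourth success occurs; negative binomial, r=4, p=0.15.
P(Y=22) = C(21,3) · p^4 · (1−p)^18
= 1330 · 0.00050625 · 0.053646 = 0.0361208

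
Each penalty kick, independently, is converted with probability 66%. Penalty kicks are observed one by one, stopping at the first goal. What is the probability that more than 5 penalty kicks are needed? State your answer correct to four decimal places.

Y = number of penalty kicks to the first success; geometric, p = 0.66.
P(Y > 5) = P(first 5 all fail) = (1−p)^5 = 0.004544

0.0045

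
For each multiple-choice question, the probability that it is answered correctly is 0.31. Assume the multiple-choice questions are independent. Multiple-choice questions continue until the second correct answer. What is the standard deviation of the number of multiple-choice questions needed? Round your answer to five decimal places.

3.78946

Y = total multiple-choice questions until the second success; negative binomial with r=2, p=0.31.
SD(Y) = √[r(1−p)/p²] = √(14.3600416) = 3.7894646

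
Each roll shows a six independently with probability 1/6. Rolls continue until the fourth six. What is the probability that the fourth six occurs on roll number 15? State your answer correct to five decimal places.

0.03780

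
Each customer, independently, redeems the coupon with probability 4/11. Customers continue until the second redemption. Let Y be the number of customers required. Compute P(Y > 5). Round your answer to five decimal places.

0.40252

Needing more than 5 customers ⇔ fewer than 2 successes in the first 5. With X ~ Binomial(5, 0.363636), P(Y > 5) = P(X ≤ 1).
  k=0: C(5,0)·0.363636^0·0.636364^5 = 0.1043582
  k=1: C(5,1)·0.363636^1·0.636364^4 = 0.2981664
P(X ≤ 1) = 0.4025247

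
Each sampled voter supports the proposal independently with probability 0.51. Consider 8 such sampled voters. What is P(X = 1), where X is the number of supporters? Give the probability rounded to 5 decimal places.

X ~ Binomial(n=8, p=0.51).
P(X=1) = C(8,1) · p^1 · (1−p)^7
= 8 · 0.51 · 0.0067822 = 0.0276715

0.02767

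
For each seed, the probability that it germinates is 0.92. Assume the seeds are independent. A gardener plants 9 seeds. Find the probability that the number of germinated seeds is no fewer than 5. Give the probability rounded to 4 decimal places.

0.9997

X ~ Binomial(9, 0.92); P(X ≥ 5) = Σ C(9,k) p^k (1−p)^(9−k) over k:
  k=5: C(9,5)·0.92^5·0.08^4 = 0.003401
  k=6: C(9,6)·0.92^6·0.08^3 = 0.026078
  k=7: C(9,7)·0.92^7·0.08^2 = 0.128528
  k=8: C(9,8)·0.92^8·0.08^1 = 0.369518
  k=9: C(9,9)·0.92^9·0.08^0 = 0.472161
Total = 0.999686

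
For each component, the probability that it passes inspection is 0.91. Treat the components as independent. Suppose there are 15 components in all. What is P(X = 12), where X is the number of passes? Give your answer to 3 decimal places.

X ~ Binomial(n=15, p=0.91).
P(X=12) = C(15,12) · p^12 · (1−p)^3
= 455 · 0.32248 · 0.000729 = 0.10696

0.107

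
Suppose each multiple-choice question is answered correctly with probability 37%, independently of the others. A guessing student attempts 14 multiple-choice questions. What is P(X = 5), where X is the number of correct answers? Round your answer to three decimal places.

X ~ Binomial(n=14, p=0.37).
P(X=5) = C(14,5) · p^5 · (1−p)^9
= 2002 · 0.0069344 · 0.015634 = 0.21704

0.217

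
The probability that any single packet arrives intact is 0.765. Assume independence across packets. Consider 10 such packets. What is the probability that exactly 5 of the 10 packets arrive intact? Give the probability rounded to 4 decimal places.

0.0473

X ~ Binomial(n=10, p=0.765).
P(X=5) = C(10,5) · p^5 · (1−p)^5
= 252 · 0.262 · 0.0007167 = 0.047320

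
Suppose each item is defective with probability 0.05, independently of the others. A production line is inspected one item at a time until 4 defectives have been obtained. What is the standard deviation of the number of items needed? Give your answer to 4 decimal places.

Y = total items until the fourth success; negative binomial with r=4, p=0.05.
SD(Y) = √[r(1−p)/p²] = √(1520.000000) = 38.987177

38.9872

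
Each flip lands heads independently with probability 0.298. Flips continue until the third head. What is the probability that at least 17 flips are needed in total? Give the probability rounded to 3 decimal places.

0.102

Needing more than 16 flips ⇔ fewer than 3 successes in the first 16. With X ~ Binomial(16, 0.298), P(Y > 16) = P(X ≤ 2).
  k=0: C(16,0)·0.298^0·0.702^16 = 0.00348
  k=1: C(16,1)·0.298^1·0.702^15 = 0.02363
  k=2: C(16,2)·0.298^2·0.702^14 = 0.07522
P(X ≤ 2) = 0.10232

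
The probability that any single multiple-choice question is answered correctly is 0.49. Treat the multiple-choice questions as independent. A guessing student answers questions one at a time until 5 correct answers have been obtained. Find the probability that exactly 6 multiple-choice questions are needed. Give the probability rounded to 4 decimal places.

Y = trial on which the fifth success occurs; negative binomial, r=5, p=0.49.
P(Y=6) = C(5,4) · p^5 · (1−p)^1
= 5 · 0.028248 · 0.51 = 0.072031

0.0720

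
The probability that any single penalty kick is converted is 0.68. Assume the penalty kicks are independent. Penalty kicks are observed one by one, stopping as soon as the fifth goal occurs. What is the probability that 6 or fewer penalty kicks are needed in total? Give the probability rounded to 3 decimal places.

0.378

Finishing within 6 penalty kicks ⇔ at least 5 successes in the first 6. With X ~ Binomial(6, 0.68), P(Y ≤ 6) = 1 − P(X ≤ 4).
  k=0: C(6,0)·0.68^0·0.32^6 = 0.00107
  k=1: C(6,1)·0.68^1·0.32^5 = 0.01369
  k=2: C(6,2)·0.68^2·0.32^4 = 0.07273
  k=3: C(6,3)·0.68^3·0.32^3 = 0.20607
  k=4: C(6,4)·0.68^4·0.32^2 = 0.32842
1 − 0.62198 = 0.37802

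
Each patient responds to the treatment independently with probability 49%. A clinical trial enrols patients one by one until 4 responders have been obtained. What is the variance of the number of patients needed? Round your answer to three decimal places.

Y = total patients until the fourth success; negative binomial with r=4, p=0.49.
Var(Y) = r(1−p)/p² = 4·0.51 / 0.49² = 8.49646

8.496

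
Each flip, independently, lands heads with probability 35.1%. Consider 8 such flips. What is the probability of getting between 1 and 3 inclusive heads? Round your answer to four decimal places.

0.6728

X ~ Binomial(8, 0.351); P(1 ≤ X ≤ 3) = Σ C(8,k) p^k (1−p)^(8−k) over k:
  k=1: C(8,1)·0.351^1·0.649^7 = 0.136179
  k=2: C(8,2)·0.351^2·0.649^6 = 0.257775
  k=3: C(8,3)·0.351^3·0.649^5 = 0.278826
Total = 0.672779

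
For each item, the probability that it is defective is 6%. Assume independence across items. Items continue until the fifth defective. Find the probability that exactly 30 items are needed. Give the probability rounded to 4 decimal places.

Y = trial on which the fifth success occurs; negative binomial, r=5, p=0.06.
P(Y=30) = C(29,4) · p^5 · (1−p)^25
= 23751 · 7.776e-07 · 0.21291 = 0.003932

0.0039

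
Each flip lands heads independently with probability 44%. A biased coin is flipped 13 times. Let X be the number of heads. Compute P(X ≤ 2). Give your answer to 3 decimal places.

X ~ Binomial(13, 0.44); P(X ≤ 2) = Σ C(13,k) p^k (1−p)^(13−k) over k:
  k=0: C(13,0)·0.44^0·0.56^13 = 0.00053
  k=1: C(13,1)·0.44^1·0.56^12 = 0.00544
  k=2: C(13,2)·0.44^2·0.56^11 = 0.02565
Total = 0.03162

0.032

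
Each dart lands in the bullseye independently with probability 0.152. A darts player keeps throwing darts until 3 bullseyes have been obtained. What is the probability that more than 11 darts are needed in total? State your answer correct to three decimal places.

0.773

Needing more than 11 darts ⇔ fewer than 3 successes in the first 11. With X ~ Binomial(11, 0.152), P(Y > 11) = P(X ≤ 2).
  k=0: C(11,0)·0.152^0·0.848^11 = 0.16306
  k=1: C(11,1)·0.152^1·0.848^10 = 0.32151
  k=2: C(11,2)·0.152^2·0.848^9 = 0.28815
P(X ≤ 2) = 0.77272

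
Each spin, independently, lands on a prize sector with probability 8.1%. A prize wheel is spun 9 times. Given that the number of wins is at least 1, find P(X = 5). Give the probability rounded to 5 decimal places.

X ~ Binomial(9, 0.081). Want P(X=5 | X≥1) = P(X=5) / P(X≥1).
P(X=5) = C(9,5)·0.081^5·0.919^4 = 0.0003134
P(X≥1) = 1 − 0.4675624 = 0.5324376
Ratio = 0.0003134 / 0.5324376 = 0.0005886

0.00059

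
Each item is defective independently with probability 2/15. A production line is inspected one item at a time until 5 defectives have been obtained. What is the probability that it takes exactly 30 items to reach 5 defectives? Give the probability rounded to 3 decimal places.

0.028

Y = trial on which the fifth success occurs; negative binomial, r=5, p=0.133333.
P(Y=30) = C(29,4) · p^5 · (1−p)^25
= 23751 · 4.214e-05 · 0.027945 = 0.02797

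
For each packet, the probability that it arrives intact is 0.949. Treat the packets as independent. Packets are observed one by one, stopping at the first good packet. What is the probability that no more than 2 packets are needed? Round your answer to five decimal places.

0.99740

Y = number of packets to the first success; geometric, p = 0.949.
P(Y ≤ 2) = 1 − (1−p)^2 = 1 − 0.0026010 = 0.9973990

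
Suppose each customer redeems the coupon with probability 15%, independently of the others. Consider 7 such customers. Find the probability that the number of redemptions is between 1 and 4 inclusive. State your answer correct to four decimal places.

X ~ Binomial(7, 0.15); P(1 ≤ X ≤ 4) = Σ C(7,k) p^k (1−p)^(7−k) over k:
  k=1: C(7,1)·0.15^1·0.85^6 = 0.396007
  k=2: C(7,2)·0.15^2·0.85^5 = 0.209651
  k=3: C(7,3)·0.15^3·0.85^4 = 0.061662
  k=4: C(7,4)·0.15^4·0.85^3 = 0.010882
Total = 0.678201

0.6782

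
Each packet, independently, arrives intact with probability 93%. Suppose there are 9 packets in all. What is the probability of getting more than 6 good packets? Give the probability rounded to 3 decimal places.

0.979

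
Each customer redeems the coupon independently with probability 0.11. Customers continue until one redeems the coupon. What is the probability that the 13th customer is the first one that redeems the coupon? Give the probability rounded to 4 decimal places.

0.0272

Geometric (trials to first success), p = 0.11.
P(Y = 13) = (1−p)^12 · p = 0.24699 · 0.11 = 0.027169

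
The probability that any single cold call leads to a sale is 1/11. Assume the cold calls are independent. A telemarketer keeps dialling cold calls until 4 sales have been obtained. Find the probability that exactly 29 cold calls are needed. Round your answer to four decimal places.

Y = trial on which the fourth success occurs; negative binomial, r=4, p=0.090909.
P(Y=29) = C(28,3) · p^4 · (1−p)^25
= 3276 · 6.8301e-05 · 0.092296 = 0.020652

0.0207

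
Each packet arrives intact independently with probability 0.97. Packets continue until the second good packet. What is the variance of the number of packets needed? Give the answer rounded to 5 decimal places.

0.06377

Y = total packets until the second success; negative binomial with r=2, p=0.97.
Var(Y) = r(1−p)/p² = 2·0.03 / 0.97² = 0.0637687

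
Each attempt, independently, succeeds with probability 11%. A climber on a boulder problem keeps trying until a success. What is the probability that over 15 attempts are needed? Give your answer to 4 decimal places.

0.1741

Y = number of attempts to the first success; geometric, p = 0.11.
P(Y > 15) = P(first 15 all fail) = (1−p)^15 = 0.174121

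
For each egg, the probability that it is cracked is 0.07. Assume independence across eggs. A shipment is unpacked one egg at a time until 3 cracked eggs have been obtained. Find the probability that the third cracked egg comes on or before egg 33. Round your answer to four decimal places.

0.4095

Finishing within 33 eggs ⇔ at least 3 successes in the first 33. With X ~ Binomial(33, 0.07), P(Y ≤ 33) = 1 − P(X ≤ 2).
  k=0: C(33,0)·0.07^0·0.93^33 = 0.091188
  k=1: C(33,1)·0.07^1·0.93^32 = 0.226499
  k=2: C(33,2)·0.07^2·0.93^31 = 0.272773
1 − 0.590460 = 0.409540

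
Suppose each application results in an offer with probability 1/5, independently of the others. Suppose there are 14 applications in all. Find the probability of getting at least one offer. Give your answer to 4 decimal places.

P(at least one) = 1 − P(none) = 1 − (1 − 0.20)^14
= 1 − 0.043980 = 0.956020

0.9560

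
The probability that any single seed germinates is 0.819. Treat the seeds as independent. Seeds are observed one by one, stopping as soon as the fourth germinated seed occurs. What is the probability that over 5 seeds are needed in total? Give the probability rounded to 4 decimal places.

0.2243

Needing more than 5 seeds ⇔ fewer than 4 successes in the first 5. With X ~ Binomial(5, 0.819), P(Y > 5) = P(X ≤ 3).
  k=0: C(5,0)·0.819^0·0.181^5 = 0.000194
  k=1: C(5,1)·0.819^1·0.181^4 = 0.004395
  k=2: C(5,2)·0.819^2·0.181^3 = 0.039774
  k=3: C(5,3)·0.819^3·0.181^2 = 0.179974
P(X ≤ 3) = 0.224337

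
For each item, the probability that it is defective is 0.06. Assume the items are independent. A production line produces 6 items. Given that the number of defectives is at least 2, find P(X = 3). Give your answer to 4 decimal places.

X ~ Binomial(6, 0.06). Want P(X=3 | X≥2) = P(X=3) / P(X≥2).
P(X=3) = C(6,3)·0.06^3·0.94^3 = 0.003588
P(X≥2) = 1 − 0.689870 − 0.264205 = 0.045925
Ratio = 0.003588 / 0.045925 = 0.078130

0.0781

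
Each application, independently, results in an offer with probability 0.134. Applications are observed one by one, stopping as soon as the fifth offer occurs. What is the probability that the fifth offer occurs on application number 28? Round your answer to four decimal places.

Y = trial on which the fifth success occurs; negative binomial, r=5, p=0.134.
P(Y=28) = C(27,4) · p^5 · (1−p)^23
= 17550 · 4.3204e-05 · 0.036552 = 0.027715

0.0277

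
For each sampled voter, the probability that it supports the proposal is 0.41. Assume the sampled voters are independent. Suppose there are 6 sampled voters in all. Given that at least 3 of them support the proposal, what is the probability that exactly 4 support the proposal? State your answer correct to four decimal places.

X ~ Binomial(6, 0.41). Want P(X=4 | X≥3) = P(X=4) / P(X≥3).
P(X=4) = C(6,4)·0.41^4·0.59^2 = 0.147547
P(X≥3) = 1 − 0.042181 − 0.175871 − 0.305539 = 0.476409
Ratio = 0.147547 / 0.476409 = 0.309707

0.3097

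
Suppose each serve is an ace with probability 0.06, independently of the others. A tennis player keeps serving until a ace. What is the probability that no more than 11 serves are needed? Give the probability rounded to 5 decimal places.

Y = number of serves to the first success; geometric, p = 0.06.
P(Y ≤ 11) = 1 − (1−p)^11 = 1 − 0.5062982 = 0.4937018

0.49370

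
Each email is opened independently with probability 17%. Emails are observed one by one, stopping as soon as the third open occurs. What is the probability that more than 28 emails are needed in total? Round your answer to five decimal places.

0.12250

Needing more than 28 emails ⇔ fewer than 3 successes in the first 28. With X ~ Binomial(28, 0.17), P(Y > 28) = P(X ≤ 2).
  k=0: C(28,0)·0.17^0·0.83^28 = 0.0054223
  k=1: C(28,1)·0.17^1·0.83^27 = 0.0310968
  k=2: C(28,2)·0.17^2·0.83^26 = 0.0859845
P(X ≤ 2) = 0.1225036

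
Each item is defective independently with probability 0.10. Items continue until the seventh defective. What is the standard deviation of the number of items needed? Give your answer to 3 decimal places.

25.100

Y = total items until the seventh success; negative binomial with r=7, p=0.10.
SD(Y) = √[r(1−p)/p²] = √(630.00000) = 25.09980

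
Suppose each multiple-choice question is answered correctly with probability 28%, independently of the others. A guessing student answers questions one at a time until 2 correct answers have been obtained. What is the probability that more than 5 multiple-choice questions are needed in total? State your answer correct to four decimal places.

Needing more than 5 multiple-choice questions ⇔ fewer than 2 successes in the first 5. With X ~ Binomial(5, 0.28), P(Y > 5) = P(X ≤ 1).
  k=0: C(5,0)·0.28^0·0.72^5 = 0.193492
  k=1: C(5,1)·0.28^1·0.72^4 = 0.376234
P(X ≤ 1) = 0.569726

0.5697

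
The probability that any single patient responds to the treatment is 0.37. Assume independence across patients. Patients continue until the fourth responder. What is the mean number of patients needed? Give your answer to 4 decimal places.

Y = total patients until the fourth success; negative binomial with r=4, p=0.37.
E[Y] = r / p = 4 / 0.37 = 10.810811

10.8108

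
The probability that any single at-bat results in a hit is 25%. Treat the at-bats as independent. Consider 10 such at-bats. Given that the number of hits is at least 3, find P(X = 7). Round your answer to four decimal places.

0.0065

X ~ Binomial(10, 0.25). Want P(X=7 | X≥3) = P(X=7) / P(X≥3).
P(X=7) = C(10,7)·0.25^7·0.75^3 = 0.003090
P(X≥3) = 1 − 0.056314 − 0.187712 − 0.281568 = 0.474407
Ratio = 0.003090 / 0.474407 = 0.006513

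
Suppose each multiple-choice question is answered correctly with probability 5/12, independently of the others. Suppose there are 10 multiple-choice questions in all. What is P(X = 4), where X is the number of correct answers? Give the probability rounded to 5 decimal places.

X ~ Binomial(n=10, p=0.416667).
P(X=4) = C(10,4) · p^4 · (1−p)^6
= 210 · 0.030141 · 0.0394 = 0.2493877

0.24939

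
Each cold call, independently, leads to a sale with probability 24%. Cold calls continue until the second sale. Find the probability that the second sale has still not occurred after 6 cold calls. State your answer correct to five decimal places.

0.55782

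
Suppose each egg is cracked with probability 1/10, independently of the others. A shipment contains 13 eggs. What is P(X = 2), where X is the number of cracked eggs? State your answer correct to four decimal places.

X ~ Binomial(n=13, p=0.10).
P(X=2) = C(13,2) · p^2 · (1−p)^11
= 78 · 0.01 · 0.31381 = 0.244772

0.2448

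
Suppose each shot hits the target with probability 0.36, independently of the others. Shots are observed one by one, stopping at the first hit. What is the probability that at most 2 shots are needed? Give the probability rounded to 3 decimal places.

0.590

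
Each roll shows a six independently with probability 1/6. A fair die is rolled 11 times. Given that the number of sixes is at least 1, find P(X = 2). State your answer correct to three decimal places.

0.342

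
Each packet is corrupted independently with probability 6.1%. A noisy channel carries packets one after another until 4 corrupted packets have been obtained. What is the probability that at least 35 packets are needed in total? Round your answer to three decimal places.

Needing more than 34 packets ⇔ fewer than 4 successes in the first 34. With X ~ Binomial(34, 0.061), P(Y > 34) = P(X ≤ 3).
  k=0: C(34,0)·0.061^0·0.939^34 = 0.11766
  k=1: C(34,1)·0.061^1·0.939^33 = 0.25988
  k=2: C(34,2)·0.061^2·0.939^32 = 0.27856
  k=3: C(34,3)·0.061^3·0.939^31 = 0.19303
P(X ≤ 3) = 0.84913

0.849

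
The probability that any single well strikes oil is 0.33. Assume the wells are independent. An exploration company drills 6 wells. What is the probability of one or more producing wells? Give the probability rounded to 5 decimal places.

0.90954

P(at least one) = 1 − P(none) = 1 − (1 − 0.33)^6
= 1 − 0.0904584 = 0.9095416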